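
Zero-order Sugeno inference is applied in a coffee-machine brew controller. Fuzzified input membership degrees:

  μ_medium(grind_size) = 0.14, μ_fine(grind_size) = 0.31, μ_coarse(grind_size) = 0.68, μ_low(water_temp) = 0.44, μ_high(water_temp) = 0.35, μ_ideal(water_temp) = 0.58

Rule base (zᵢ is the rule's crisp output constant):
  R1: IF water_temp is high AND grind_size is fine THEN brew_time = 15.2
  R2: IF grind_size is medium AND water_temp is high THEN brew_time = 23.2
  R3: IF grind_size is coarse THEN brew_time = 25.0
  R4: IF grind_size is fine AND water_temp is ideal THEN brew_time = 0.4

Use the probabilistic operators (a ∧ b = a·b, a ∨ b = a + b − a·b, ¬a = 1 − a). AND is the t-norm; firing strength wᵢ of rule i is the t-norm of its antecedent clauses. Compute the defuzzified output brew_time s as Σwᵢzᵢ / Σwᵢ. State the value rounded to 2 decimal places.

R1 (z=15.2): high=0.35, fine=0.31; AND[a·b] → w = 0.1085
R2 (z=23.2): medium=0.14, high=0.35; AND[a·b] → w = 0.0490
R3 (z=25.0): coarse=0.68 → w = 0.6800
R4 (z=0.4): fine=0.31, ideal=0.58; AND[a·b] → w = 0.1798
Weighted average = (0.1085·15.2 + 0.0490·23.2 + 0.6800·25.0 + 0.1798·0.4) / (0.1085 + 0.0490 + 0.6800 + 0.1798)
  = 19.8579 / 1.0173 = 19.52

19.52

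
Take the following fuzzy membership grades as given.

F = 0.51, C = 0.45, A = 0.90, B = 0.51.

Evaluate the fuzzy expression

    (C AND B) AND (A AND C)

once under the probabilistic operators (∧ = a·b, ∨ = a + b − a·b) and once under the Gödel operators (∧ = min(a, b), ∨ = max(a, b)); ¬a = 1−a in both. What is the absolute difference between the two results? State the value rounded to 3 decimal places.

Under probabilistic:
  C AND B = a·b on (0.4500, 0.5100) = 0.2295
  A AND C = a·b on (0.9000, 0.4500) = 0.4050
  (C AND B) AND (A AND C) = a·b on (0.2295, 0.4050) = 0.0929
  → value = 0.0929
Under Gödel:
  C AND B = min(a, b) on (0.45, 0.51) = 0.45
  A AND C = min(a, b) on (0.90, 0.45) = 0.45
  (C AND B) AND (A AND C) = min(a, b) on (0.45, 0.45) = 0.45
  → value = 0.4500
|0.0929 − 0.4500| = 0.357

0.357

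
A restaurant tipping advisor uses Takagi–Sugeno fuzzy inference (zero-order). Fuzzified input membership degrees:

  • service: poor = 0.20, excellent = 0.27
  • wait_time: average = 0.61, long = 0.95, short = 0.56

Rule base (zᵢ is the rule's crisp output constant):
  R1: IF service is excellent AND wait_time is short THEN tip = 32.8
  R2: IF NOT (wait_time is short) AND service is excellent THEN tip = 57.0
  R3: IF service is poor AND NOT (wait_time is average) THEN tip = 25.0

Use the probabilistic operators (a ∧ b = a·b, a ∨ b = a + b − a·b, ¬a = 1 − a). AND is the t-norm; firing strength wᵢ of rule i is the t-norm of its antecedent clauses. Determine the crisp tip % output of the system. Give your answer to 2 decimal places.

39.31

R1 (z=32.8): excellent=0.27, short=0.56; AND[a·b] → w = 0.1512
R2 (z=57.0): ¬short=1−0.56=0.44, excellent=0.27; AND[a·b] → w = 0.1188
R3 (z=25.0): poor=0.20, ¬average=1−0.61=0.39; AND[a·b] → w = 0.0780
Weighted average = (0.1512·32.8 + 0.1188·57.0 + 0.0780·25.0) / (0.1512 + 0.1188 + 0.0780)
  = 13.6810 / 0.3480 = 39.31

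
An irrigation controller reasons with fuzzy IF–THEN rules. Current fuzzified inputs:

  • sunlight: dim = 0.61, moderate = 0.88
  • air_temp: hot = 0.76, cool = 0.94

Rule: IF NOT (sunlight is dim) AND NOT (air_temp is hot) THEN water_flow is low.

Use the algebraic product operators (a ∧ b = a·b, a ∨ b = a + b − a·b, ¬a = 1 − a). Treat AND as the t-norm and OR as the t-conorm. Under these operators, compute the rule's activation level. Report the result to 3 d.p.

firing strength: ¬dim=1−0.61=0.39, ¬hot=1−0.76=0.24; AND[a·b] → w = 0.0936

0.094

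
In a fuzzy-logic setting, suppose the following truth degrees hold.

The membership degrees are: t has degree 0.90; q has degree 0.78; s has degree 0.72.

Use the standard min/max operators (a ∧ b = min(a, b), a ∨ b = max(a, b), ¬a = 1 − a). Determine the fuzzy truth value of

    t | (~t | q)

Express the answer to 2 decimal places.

0.90

~t = 1 − 0.90 = 0.10
~t | q = max(a, b) on (0.10, 0.78) = 0.78
t | (~t | q) = max(a, b) on (0.90, 0.78) = 0.90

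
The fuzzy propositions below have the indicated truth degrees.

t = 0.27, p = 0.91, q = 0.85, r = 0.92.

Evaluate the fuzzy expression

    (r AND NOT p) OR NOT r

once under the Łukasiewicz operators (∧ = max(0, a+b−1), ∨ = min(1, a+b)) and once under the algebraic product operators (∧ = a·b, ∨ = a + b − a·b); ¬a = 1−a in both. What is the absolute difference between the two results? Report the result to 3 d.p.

0.066

Under Łukasiewicz:
  NOT p = 1 − 0.91 = 0.09
  r AND NOT p = max(0, a+b−1) on (0.92, 0.09) = 0.01
  NOT r = 1 − 0.92 = 0.08
  (r AND NOT p) OR NOT r = min(1, a+b) on (0.01, 0.08) = 0.09
  → value = 0.0900
Under algebraic product:
  NOT p = 1 − 0.9100 = 0.0900
  r AND NOT p = a·b on (0.9200, 0.0900) = 0.0828
  NOT r = 1 − 0.9200 = 0.0800
  (r AND NOT p) OR NOT r = a + b − a·b on (0.0828, 0.0800) = 0.1562
  → value = 0.1562
|0.0900 − 0.1562| = 0.066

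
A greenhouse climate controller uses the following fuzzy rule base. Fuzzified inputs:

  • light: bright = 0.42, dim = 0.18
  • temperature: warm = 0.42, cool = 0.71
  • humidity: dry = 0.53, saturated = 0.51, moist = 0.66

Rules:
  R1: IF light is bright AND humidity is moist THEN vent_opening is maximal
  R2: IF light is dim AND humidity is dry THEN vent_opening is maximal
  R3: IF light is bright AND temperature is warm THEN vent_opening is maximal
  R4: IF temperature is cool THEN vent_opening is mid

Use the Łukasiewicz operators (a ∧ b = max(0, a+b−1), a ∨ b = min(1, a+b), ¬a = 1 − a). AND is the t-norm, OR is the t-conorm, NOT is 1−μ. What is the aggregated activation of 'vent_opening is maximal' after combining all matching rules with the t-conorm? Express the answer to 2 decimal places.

R1: bright=0.42, moist=0.66; AND[max(0, a+b−1)] → w = 0.08
R2: dim=0.18, dry=0.53; AND[max(0, a+b−1)] → w = 0.00
R3: bright=0.42, warm=0.42; AND[max(0, a+b−1)] → w = 0.00
R4: cool=0.71 → w = 0.71
Rules with consequent 'maximal': {R1, R2, R3} → strengths 0.08, 0.00, 0.00
Aggregate via t-conorm [min(1, a+b)]: 0.08

0.08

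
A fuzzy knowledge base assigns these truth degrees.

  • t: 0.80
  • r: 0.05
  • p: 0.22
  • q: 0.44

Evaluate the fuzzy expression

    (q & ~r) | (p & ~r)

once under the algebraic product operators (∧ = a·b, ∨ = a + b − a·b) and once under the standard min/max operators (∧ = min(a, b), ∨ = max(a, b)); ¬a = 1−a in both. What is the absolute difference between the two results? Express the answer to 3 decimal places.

Under algebraic product:
  ~r = 1 − 0.0500 = 0.9500
  q & ~r = a·b on (0.4400, 0.9500) = 0.4180
  ~r = 1 − 0.0500 = 0.9500
  p & ~r = a·b on (0.2200, 0.9500) = 0.2090
  (q & ~r) | (p & ~r) = a + b − a·b on (0.4180, 0.2090) = 0.5396
  → value = 0.5396
Under standard min/max:
  ~r = 1 − 0.05 = 0.95
  q & ~r = min(a, b) on (0.44, 0.95) = 0.44
  ~r = 1 − 0.05 = 0.95
  p & ~r = min(a, b) on (0.22, 0.95) = 0.22
  (q & ~r) | (p & ~r) = max(a, b) on (0.44, 0.22) = 0.44
  → value = 0.4400
|0.5396 − 0.4400| = 0.100

0.100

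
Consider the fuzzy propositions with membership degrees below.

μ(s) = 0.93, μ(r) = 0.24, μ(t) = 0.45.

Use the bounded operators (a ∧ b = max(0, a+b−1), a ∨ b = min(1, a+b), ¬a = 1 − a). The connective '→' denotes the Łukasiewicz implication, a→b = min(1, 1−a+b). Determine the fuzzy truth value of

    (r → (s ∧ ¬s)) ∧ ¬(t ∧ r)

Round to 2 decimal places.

¬s = 1 − 0.93 = 0.07
s ∧ ¬s = max(0, a+b−1) on (0.93, 0.07) = 0.00
r → (s ∧ ¬s)  [Łukasiewicz: min(1, 1−a+b)] with a=0.24, b=0.00 → 0.76
t ∧ r = max(0, a+b−1) on (0.45, 0.24) = 0.00
¬(t ∧ r) = 1 − 0.00 = 1.00
(r → (s ∧ ¬s)) ∧ ¬(t ∧ r) = max(0, a+b−1) on (0.76, 1.00) = 0.76

0.76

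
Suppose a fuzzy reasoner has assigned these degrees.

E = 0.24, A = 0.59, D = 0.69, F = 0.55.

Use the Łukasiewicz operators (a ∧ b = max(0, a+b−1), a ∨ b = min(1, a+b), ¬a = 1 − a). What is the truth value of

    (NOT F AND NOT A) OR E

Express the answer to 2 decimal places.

NOT F = 1 − 0.55 = 0.45
NOT A = 1 − 0.59 = 0.41
NOT F AND NOT A = max(0, a+b−1) on (0.45, 0.41) = 0.00
(NOT F AND NOT A) OR E = min(1, a+b) on (0.00, 0.24) = 0.24

0.24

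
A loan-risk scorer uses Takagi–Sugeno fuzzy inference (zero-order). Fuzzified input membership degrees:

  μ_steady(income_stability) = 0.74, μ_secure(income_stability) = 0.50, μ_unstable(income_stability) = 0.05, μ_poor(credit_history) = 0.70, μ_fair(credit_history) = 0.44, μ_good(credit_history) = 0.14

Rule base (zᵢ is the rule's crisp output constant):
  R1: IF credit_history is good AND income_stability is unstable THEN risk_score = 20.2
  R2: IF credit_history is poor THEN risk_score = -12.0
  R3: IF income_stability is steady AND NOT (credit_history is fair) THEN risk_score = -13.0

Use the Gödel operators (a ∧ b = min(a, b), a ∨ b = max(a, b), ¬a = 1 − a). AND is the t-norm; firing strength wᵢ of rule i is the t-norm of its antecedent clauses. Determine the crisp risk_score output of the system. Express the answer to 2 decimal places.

-11.20

R1 (z=20.2): good=0.14, unstable=0.05; AND[min(a, b)] → w = 0.05
R2 (z=-12.0): poor=0.70 → w = 0.70
R3 (z=-13.0): steady=0.74, ¬fair=1−0.44=0.56; AND[min(a, b)] → w = 0.56
Weighted average = (0.05·20.2 + 0.70·-12.0 + 0.56·-13.0) / (0.05 + 0.70 + 0.56)
  = -14.6700 / 1.3100 = -11.20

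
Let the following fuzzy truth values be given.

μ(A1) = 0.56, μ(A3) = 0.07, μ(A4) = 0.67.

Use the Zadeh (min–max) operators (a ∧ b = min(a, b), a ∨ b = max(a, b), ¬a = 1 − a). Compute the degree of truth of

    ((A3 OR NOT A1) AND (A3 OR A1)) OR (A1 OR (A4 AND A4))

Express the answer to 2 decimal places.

0.67

NOT A1 = 1 − 0.56 = 0.44
A3 OR NOT A1 = max(a, b) on (0.07, 0.44) = 0.44
A3 OR A1 = max(a, b) on (0.07, 0.56) = 0.56
(A3 OR NOT A1) AND (A3 OR A1) = min(a, b) on (0.44, 0.56) = 0.44
A4 AND A4 = min(a, b) on (0.67, 0.67) = 0.67
A1 OR (A4 AND A4) = max(a, b) on (0.56, 0.67) = 0.67
((A3 OR NOT A1) AND (A3 OR A1)) OR (A1 OR (A4 AND A4)) = max(a, b) on (0.44, 0.67) = 0.67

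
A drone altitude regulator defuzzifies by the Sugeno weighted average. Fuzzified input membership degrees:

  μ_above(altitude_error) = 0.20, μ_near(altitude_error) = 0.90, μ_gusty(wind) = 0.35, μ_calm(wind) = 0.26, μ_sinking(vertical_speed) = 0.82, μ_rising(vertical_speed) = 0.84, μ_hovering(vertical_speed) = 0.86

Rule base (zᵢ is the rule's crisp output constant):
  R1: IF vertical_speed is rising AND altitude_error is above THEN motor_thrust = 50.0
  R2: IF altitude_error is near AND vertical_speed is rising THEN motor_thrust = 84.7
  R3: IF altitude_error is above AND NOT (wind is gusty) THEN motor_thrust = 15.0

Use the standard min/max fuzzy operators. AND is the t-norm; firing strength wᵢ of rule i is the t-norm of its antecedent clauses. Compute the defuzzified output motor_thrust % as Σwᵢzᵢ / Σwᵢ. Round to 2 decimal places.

67.86

R1 (z=50.0): rising=0.84, above=0.20; AND[min(a, b)] → w = 0.20
R2 (z=84.7): near=0.90, rising=0.84; AND[min(a, b)] → w = 0.84
R3 (z=15.0): above=0.20, ¬gusty=1−0.35=0.65; AND[min(a, b)] → w = 0.20
Weighted average = (0.20·50.0 + 0.84·84.7 + 0.20·15.0) / (0.20 + 0.84 + 0.20)
  = 84.1480 / 1.2400 = 67.86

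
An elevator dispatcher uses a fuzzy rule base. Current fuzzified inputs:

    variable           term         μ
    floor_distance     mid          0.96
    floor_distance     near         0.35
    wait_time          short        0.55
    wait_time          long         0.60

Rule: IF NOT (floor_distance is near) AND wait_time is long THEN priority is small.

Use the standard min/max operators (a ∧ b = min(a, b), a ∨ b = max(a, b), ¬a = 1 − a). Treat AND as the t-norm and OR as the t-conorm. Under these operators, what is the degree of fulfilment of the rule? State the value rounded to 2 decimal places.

0.60

firing strength: ¬near=1−0.35=0.65, long=0.60; AND[min(a, b)] → w = 0.60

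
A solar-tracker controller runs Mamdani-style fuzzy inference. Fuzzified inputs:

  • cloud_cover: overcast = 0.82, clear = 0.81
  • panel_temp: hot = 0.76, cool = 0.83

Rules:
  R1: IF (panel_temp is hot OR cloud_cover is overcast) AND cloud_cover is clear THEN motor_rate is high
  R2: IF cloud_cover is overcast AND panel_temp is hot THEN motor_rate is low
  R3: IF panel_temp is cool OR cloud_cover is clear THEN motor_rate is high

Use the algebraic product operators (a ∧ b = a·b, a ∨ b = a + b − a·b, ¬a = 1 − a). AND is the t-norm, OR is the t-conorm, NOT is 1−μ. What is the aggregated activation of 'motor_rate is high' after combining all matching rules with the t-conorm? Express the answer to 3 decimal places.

0.993

R1: (hot=0.76 OR overcast=0.82) = 0.9568; AND[a·b] with clear=0.81 → w = 0.7750
R2: overcast=0.82, hot=0.76; AND[a·b] → w = 0.6232
R3: cool=0.83, clear=0.81; OR[a + b − a·b] → w = 0.9677
Rules with consequent 'high': {R1, R3} → strengths 0.7750, 0.9677
Aggregate via t-conorm [a + b − a·b]: 0.9927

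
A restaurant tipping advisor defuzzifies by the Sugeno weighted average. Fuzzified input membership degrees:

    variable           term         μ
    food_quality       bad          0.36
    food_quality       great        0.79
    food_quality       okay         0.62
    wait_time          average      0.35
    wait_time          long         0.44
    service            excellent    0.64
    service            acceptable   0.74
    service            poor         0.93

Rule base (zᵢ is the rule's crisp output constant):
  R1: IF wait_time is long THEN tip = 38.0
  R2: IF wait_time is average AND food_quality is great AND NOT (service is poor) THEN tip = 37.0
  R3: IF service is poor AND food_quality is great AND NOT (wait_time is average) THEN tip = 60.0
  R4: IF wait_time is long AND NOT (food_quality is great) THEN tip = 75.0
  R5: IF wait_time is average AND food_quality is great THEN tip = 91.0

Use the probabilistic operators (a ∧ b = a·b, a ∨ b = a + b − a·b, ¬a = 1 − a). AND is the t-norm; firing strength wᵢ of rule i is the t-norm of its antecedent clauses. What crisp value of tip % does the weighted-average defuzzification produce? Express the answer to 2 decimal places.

R1 (z=38.0): long=0.44 → w = 0.4400
R2 (z=37.0): average=0.35, great=0.79, ¬poor=1−0.93=0.07; AND[a·b] → w = 0.0194
R3 (z=60.0): poor=0.93, great=0.79, ¬average=1−0.35=0.65; AND[a·b] → w = 0.4776
R4 (z=75.0): long=0.44, ¬great=1−0.79=0.21; AND[a·b] → w = 0.0924
R5 (z=91.0): average=0.35, great=0.79; AND[a·b] → w = 0.2765
Weighted average = (0.4400·38.0 + 0.0194·37.0 + 0.4776·60.0 + 0.0924·75.0 + 0.2765·91.0) / (0.4400 + 0.0194 + 0.4776 + 0.0924 + 0.2765)
  = 78.1809 / 1.3058 = 59.87

59.87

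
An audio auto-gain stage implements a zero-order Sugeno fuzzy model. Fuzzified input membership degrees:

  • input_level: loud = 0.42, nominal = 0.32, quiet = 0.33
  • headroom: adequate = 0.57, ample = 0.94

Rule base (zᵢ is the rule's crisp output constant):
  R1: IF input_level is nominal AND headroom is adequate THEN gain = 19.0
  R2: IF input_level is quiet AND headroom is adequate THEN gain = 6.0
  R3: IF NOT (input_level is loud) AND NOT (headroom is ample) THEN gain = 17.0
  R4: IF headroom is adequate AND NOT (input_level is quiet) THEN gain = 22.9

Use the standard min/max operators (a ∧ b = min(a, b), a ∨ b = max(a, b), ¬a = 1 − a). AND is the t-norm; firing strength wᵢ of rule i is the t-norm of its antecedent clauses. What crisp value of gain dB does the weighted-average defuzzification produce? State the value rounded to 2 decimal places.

17.29

R1 (z=19.0): nominal=0.32, adequate=0.57; AND[min(a, b)] → w = 0.32
R2 (z=6.0): quiet=0.33, adequate=0.57; AND[min(a, b)] → w = 0.33
R3 (z=17.0): ¬loud=1−0.42=0.58, ¬ample=1−0.94=0.06; AND[min(a, b)] → w = 0.06
R4 (z=22.9): adequate=0.57, ¬quiet=1−0.33=0.67; AND[min(a, b)] → w = 0.57
Weighted average = (0.32·19.0 + 0.33·6.0 + 0.06·17.0 + 0.57·22.9) / (0.32 + 0.33 + 0.06 + 0.57)
  = 22.1330 / 1.2800 = 17.29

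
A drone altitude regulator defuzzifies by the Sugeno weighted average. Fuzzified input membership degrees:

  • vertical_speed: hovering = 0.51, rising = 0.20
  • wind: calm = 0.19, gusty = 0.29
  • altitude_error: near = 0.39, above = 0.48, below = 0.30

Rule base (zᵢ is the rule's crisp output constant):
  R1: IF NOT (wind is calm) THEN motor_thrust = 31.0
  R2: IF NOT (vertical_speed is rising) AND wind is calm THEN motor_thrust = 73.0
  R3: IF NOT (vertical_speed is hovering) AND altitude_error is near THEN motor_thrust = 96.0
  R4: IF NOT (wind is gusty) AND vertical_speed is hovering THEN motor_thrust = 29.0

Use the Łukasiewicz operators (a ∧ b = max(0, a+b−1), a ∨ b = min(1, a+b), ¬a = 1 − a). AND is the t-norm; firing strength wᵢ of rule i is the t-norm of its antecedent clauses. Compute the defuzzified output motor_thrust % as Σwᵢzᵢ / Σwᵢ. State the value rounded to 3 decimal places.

R1 (z=31.0): ¬calm=1−0.19=0.81 → w = 0.81
R2 (z=73.0): ¬rising=1−0.20=0.80, calm=0.19; AND[max(0, a+b−1)] → w = 0.00
R3 (z=96.0): ¬hovering=1−0.51=0.49, near=0.39; AND[max(0, a+b−1)] → w = 0.00
R4 (z=29.0): ¬gusty=1−0.29=0.71, hovering=0.51; AND[max(0, a+b−1)] → w = 0.22
Weighted average = (0.81·31.0 + 0.00·73.0 + 0.00·96.0 + 0.22·29.0) / (0.81 + 0.00 + 0.00 + 0.22)
  = 31.4900 / 1.0300 = 30.573

30.573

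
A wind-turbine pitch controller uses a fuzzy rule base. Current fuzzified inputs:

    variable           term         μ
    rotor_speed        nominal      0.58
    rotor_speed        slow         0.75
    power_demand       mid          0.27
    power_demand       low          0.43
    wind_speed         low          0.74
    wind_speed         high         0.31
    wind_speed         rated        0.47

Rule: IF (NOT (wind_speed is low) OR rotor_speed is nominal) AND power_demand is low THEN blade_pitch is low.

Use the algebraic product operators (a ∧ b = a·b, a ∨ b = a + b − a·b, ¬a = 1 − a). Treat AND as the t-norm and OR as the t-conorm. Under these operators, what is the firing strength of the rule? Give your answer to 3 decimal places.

0.296

firing strength: (¬low=1−0.74=0.26 OR nominal=0.58) = 0.6892; AND[a·b] with low=0.43 → w = 0.2964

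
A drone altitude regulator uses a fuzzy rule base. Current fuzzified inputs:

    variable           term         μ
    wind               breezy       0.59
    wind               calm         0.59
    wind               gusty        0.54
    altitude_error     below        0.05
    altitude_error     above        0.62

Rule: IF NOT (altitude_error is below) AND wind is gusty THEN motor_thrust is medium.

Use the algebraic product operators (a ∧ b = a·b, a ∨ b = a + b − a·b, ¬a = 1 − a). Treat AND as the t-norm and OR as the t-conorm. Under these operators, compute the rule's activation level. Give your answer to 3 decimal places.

0.513

firing strength: ¬below=1−0.05=0.95, gusty=0.54; AND[a·b] → w = 0.5130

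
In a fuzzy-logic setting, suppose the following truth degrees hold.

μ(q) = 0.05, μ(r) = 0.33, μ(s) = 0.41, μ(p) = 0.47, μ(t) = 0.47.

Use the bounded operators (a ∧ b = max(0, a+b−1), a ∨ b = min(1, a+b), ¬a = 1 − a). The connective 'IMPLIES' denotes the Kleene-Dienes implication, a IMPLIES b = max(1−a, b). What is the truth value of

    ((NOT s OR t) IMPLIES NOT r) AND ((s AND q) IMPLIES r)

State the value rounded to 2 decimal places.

0.67

NOT s = 1 − 0.41 = 0.59
NOT s OR t = min(1, a+b) on (0.59, 0.47) = 1.00
NOT r = 1 − 0.33 = 0.67
(NOT s OR t) IMPLIES NOT r  [Kleene-Dienes: max(1−a, b)] with a=1.00, b=0.67 → 0.67
s AND q = max(0, a+b−1) on (0.41, 0.05) = 0.00
(s AND q) IMPLIES r  [Kleene-Dienes: max(1−a, b)] with a=0.00, b=0.33 → 1.00
((NOT s OR t) IMPLIES NOT r) AND ((s AND q) IMPLIES r) = max(0, a+b−1) on (0.67, 1.00) = 0.67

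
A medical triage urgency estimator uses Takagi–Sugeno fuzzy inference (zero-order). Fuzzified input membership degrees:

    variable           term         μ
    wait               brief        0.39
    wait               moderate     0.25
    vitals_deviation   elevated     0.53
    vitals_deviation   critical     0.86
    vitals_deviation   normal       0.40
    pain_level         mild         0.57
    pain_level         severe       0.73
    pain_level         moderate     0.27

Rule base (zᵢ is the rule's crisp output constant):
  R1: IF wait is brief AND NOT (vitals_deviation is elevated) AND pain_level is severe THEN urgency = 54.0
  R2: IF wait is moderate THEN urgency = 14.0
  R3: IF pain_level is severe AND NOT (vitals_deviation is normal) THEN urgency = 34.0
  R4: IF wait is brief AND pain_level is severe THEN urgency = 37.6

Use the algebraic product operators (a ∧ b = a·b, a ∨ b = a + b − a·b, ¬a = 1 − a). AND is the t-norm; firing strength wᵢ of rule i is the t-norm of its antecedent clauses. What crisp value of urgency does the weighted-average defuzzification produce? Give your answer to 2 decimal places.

32.83

R1 (z=54.0): brief=0.39, ¬elevated=1−0.53=0.47, severe=0.73; AND[a·b] → w = 0.1338
R2 (z=14.0): moderate=0.25 → w = 0.2500
R3 (z=34.0): severe=0.73, ¬normal=1−0.40=0.60; AND[a·b] → w = 0.4380
R4 (z=37.6): brief=0.39, severe=0.73; AND[a·b] → w = 0.2847
Weighted average = (0.1338·54.0 + 0.2500·14.0 + 0.4380·34.0 + 0.2847·37.6) / (0.1338 + 0.2500 + 0.4380 + 0.2847)
  = 36.3224 / 1.1065 = 32.83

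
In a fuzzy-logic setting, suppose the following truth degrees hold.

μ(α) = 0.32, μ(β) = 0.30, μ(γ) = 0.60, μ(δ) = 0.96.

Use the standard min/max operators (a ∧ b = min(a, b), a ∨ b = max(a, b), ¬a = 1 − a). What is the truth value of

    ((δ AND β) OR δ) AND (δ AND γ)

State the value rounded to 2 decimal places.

0.60

δ AND β = min(a, b) on (0.96, 0.30) = 0.30
(δ AND β) OR δ = max(a, b) on (0.30, 0.96) = 0.96
δ AND γ = min(a, b) on (0.96, 0.60) = 0.60
((δ AND β) OR δ) AND (δ AND γ) = min(a, b) on (0.96, 0.60) = 0.60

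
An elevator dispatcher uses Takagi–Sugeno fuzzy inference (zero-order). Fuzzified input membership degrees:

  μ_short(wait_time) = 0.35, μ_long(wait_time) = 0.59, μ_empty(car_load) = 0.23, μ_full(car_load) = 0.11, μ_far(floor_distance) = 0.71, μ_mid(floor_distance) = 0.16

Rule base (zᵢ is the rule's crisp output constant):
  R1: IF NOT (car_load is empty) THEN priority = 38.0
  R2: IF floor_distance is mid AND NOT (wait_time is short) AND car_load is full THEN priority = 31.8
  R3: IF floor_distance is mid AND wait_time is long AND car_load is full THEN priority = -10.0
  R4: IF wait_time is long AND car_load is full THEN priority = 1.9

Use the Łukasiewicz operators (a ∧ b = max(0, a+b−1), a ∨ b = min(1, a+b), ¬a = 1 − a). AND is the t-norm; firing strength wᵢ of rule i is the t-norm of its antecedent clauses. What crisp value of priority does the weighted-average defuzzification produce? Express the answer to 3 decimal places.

R1 (z=38.0): ¬empty=1−0.23=0.77 → w = 0.77
R2 (z=31.8): mid=0.16, ¬short=1−0.35=0.65, full=0.11; AND[max(0, a+b−1)] → w = 0.00
R3 (z=-10.0): mid=0.16, long=0.59, full=0.11; AND[max(0, a+b−1)] → w = 0.00
R4 (z=1.9): long=0.59, full=0.11; AND[max(0, a+b−1)] → w = 0.00
Weighted average = (0.77·38.0 + 0.00·31.8 + 0.00·-10.0 + 0.00·1.9) / (0.77 + 0.00 + 0.00 + 0.00)
  = 29.2600 / 0.7700 = 38.000

38.000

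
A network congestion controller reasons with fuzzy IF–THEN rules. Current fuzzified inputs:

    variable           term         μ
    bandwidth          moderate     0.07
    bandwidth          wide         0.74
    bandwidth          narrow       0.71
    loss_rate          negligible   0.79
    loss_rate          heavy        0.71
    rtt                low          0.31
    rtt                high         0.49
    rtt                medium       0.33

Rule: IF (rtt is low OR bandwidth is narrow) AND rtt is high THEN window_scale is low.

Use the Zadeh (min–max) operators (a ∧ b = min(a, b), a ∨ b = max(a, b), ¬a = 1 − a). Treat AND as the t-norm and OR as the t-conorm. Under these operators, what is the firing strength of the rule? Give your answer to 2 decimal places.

0.49

firing strength: (low=0.31 OR narrow=0.71) = 0.71; AND[min(a, b)] with high=0.49 → w = 0.49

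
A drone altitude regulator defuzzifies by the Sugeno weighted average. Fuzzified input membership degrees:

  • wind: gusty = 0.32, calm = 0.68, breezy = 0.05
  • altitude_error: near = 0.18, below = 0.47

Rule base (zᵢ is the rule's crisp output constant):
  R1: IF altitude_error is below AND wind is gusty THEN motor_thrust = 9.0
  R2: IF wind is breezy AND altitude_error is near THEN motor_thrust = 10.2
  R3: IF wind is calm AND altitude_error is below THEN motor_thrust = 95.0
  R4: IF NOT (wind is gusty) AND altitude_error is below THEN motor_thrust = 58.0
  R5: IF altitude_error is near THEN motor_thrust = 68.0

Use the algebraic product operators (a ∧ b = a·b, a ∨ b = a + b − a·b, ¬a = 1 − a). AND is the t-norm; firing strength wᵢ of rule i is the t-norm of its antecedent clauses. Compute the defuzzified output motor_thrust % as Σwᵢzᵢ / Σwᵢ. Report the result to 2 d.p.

R1 (z=9.0): below=0.47, gusty=0.32; AND[a·b] → w = 0.1504
R2 (z=10.2): breezy=0.05, near=0.18; AND[a·b] → w = 0.0090
R3 (z=95.0): calm=0.68, below=0.47; AND[a·b] → w = 0.3196
R4 (z=58.0): ¬gusty=1−0.32=0.68, below=0.47; AND[a·b] → w = 0.3196
R5 (z=68.0): near=0.18 → w = 0.1800
Weighted average = (0.1504·9.0 + 0.0090·10.2 + 0.3196·95.0 + 0.3196·58.0 + 0.1800·68.0) / (0.1504 + 0.0090 + 0.3196 + 0.3196 + 0.1800)
  = 62.5842 / 0.9786 = 63.95

63.95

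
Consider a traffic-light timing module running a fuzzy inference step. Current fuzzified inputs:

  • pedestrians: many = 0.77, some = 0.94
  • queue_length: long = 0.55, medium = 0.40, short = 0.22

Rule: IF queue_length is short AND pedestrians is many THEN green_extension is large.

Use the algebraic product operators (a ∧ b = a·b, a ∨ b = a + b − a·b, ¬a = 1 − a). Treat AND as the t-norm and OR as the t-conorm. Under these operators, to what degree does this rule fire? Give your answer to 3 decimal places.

firing strength: short=0.22, many=0.77; AND[a·b] → w = 0.1694

0.169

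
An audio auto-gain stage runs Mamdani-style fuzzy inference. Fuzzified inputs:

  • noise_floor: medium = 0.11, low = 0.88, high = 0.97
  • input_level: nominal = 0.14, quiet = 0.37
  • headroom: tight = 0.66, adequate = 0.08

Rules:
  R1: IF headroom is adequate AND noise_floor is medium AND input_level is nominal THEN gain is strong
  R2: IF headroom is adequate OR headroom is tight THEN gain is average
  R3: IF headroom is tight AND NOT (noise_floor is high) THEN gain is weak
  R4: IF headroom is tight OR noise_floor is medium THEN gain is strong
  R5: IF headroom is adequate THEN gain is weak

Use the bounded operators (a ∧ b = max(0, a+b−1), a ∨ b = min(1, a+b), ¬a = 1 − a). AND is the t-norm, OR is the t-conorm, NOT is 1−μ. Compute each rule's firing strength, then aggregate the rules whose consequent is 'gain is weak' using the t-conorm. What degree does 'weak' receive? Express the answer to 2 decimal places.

0.08

R1: adequate=0.08, medium=0.11, nominal=0.14; AND[max(0, a+b−1)] → w = 0.00
R2: adequate=0.08, tight=0.66; OR[min(1, a+b)] → w = 0.74
R3: tight=0.66, ¬high=1−0.97=0.03; AND[max(0, a+b−1)] → w = 0.00
R4: tight=0.66, medium=0.11; OR[min(1, a+b)] → w = 0.77
R5: adequate=0.08 → w = 0.08
Rules with consequent 'weak': {R3, R5} → strengths 0.00, 0.08
Aggregate via t-conorm [min(1, a+b)]: 0.08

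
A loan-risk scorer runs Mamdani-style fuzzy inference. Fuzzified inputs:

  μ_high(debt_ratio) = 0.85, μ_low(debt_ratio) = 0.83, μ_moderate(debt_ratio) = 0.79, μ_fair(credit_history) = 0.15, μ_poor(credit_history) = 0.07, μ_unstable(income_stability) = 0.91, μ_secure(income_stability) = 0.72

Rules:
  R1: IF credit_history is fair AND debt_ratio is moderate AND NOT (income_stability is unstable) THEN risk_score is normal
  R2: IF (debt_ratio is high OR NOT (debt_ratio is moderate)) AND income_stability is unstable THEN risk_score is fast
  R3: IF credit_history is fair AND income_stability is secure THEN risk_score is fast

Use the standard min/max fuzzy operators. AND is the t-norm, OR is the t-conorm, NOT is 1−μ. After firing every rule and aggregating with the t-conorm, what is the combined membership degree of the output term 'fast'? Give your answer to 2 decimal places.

0.85

R1: fair=0.15, moderate=0.79, ¬unstable=1−0.91=0.09; AND[min(a, b)] → w = 0.09
R2: (high=0.85 OR ¬moderate=1−0.79=0.21) = 0.85; AND[min(a, b)] with unstable=0.91 → w = 0.85
R3: fair=0.15, secure=0.72; AND[min(a, b)] → w = 0.15
Rules with consequent 'fast': {R2, R3} → strengths 0.85, 0.15
Aggregate via t-conorm [max(a, b)]: 0.85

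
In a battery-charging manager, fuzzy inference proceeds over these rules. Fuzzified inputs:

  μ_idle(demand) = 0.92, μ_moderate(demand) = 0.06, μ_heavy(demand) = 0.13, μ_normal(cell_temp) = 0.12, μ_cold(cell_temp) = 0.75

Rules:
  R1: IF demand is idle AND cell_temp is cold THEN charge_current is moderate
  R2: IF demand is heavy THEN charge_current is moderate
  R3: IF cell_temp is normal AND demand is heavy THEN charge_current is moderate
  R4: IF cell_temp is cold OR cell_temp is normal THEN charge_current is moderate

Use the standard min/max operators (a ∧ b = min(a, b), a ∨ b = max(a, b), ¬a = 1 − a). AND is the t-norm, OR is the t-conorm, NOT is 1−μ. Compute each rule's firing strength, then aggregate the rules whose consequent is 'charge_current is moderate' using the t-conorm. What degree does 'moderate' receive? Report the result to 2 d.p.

0.75

R1: idle=0.92, cold=0.75; AND[min(a, b)] → w = 0.75
R2: heavy=0.13 → w = 0.13
R3: normal=0.12, heavy=0.13; AND[min(a, b)] → w = 0.12
R4: cold=0.75, normal=0.12; OR[max(a, b)] → w = 0.75
Rules with consequent 'moderate': {R1, R2, R3, R4} → strengths 0.75, 0.13, 0.12, 0.75
Aggregate via t-conorm [max(a, b)]: 0.75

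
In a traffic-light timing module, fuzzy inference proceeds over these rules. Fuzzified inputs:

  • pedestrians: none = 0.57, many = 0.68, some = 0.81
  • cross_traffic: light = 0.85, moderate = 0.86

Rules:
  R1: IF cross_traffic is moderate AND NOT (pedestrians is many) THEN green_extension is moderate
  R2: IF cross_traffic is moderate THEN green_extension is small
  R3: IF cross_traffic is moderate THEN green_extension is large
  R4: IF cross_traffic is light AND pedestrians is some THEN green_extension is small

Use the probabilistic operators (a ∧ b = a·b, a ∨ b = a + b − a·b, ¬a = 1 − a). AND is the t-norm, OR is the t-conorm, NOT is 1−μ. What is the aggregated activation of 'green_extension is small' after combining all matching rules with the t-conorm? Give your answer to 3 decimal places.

R1: moderate=0.86, ¬many=1−0.68=0.32; AND[a·b] → w = 0.2752
R2: moderate=0.86 → w = 0.8600
R3: moderate=0.86 → w = 0.8600
R4: light=0.85, some=0.81; AND[a·b] → w = 0.6885
Rules with consequent 'small': {R2, R4} → strengths 0.8600, 0.6885
Aggregate via t-conorm [a + b − a·b]: 0.9564

0.956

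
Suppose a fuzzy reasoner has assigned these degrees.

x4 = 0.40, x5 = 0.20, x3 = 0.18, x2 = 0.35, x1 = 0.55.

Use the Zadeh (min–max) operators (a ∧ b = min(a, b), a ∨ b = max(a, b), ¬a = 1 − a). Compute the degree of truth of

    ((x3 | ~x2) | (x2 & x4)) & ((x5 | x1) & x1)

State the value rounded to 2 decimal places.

~x2 = 1 − 0.35 = 0.65
x3 | ~x2 = max(a, b) on (0.18, 0.65) = 0.65
x2 & x4 = min(a, b) on (0.35, 0.40) = 0.35
(x3 | ~x2) | (x2 & x4) = max(a, b) on (0.65, 0.35) = 0.65
x5 | x1 = max(a, b) on (0.20, 0.55) = 0.55
(x5 | x1) & x1 = min(a, b) on (0.55, 0.55) = 0.55
((x3 | ~x2) | (x2 & x4)) & ((x5 | x1) & x1) = min(a, b) on (0.65, 0.55) = 0.55

0.55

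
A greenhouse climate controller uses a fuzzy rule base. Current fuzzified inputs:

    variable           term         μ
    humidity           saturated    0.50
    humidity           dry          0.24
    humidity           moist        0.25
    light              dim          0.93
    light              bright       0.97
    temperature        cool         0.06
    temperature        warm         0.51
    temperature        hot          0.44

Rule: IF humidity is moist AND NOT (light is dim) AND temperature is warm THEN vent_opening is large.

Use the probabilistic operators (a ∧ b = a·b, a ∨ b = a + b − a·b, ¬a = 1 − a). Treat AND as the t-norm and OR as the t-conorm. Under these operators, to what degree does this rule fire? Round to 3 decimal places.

firing strength: moist=0.25, ¬dim=1−0.93=0.07, warm=0.51; AND[a·b] → w = 0.0089

0.009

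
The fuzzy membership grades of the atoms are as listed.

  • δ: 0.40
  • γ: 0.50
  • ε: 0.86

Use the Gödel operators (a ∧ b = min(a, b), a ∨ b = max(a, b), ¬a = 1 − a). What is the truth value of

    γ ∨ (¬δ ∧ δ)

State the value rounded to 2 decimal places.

¬δ = 1 − 0.40 = 0.60
¬δ ∧ δ = min(a, b) on (0.60, 0.40) = 0.40
γ ∨ (¬δ ∧ δ) = max(a, b) on (0.50, 0.40) = 0.50

0.50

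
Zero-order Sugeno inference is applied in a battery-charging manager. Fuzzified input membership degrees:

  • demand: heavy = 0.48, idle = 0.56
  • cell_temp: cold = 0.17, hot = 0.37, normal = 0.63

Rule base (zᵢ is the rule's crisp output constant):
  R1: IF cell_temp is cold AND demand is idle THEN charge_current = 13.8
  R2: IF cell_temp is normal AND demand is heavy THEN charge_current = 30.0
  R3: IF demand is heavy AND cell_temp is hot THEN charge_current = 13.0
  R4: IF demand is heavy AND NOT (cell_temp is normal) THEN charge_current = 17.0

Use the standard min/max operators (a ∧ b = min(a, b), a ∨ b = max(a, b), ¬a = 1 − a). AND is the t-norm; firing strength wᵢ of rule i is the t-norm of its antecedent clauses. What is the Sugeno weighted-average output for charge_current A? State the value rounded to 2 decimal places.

20.03

R1 (z=13.8): cold=0.17, idle=0.56; AND[min(a, b)] → w = 0.17
R2 (z=30.0): normal=0.63, heavy=0.48; AND[min(a, b)] → w = 0.48
R3 (z=13.0): heavy=0.48, hot=0.37; AND[min(a, b)] → w = 0.37
R4 (z=17.0): heavy=0.48, ¬normal=1−0.63=0.37; AND[min(a, b)] → w = 0.37
Weighted average = (0.17·13.8 + 0.48·30.0 + 0.37·13.0 + 0.37·17.0) / (0.17 + 0.48 + 0.37 + 0.37)
  = 27.8460 / 1.3900 = 20.03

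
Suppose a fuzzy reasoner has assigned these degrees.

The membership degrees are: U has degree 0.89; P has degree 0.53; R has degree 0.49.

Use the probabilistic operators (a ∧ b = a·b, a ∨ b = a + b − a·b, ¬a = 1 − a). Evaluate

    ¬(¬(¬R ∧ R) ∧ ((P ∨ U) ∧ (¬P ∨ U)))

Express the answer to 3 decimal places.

¬R = 1 − 0.4900 = 0.5100
¬R ∧ R = a·b on (0.5100, 0.4900) = 0.2499
¬(¬R ∧ R) = 1 − 0.2499 = 0.7501
P ∨ U = a + b − a·b on (0.5300, 0.8900) = 0.9483
¬P = 1 − 0.5300 = 0.4700
¬P ∨ U = a + b − a·b on (0.4700, 0.8900) = 0.9417
(P ∨ U) ∧ (¬P ∨ U) = a·b on (0.9483, 0.9417) = 0.8930
¬(¬R ∧ R) ∧ ((P ∨ U) ∧ (¬P ∨ U)) = a·b on (0.7501, 0.8930) = 0.6698
¬(¬(¬R ∧ R) ∧ ((P ∨ U) ∧ (¬P ∨ U))) = 1 − 0.6698 = 0.3302

0.330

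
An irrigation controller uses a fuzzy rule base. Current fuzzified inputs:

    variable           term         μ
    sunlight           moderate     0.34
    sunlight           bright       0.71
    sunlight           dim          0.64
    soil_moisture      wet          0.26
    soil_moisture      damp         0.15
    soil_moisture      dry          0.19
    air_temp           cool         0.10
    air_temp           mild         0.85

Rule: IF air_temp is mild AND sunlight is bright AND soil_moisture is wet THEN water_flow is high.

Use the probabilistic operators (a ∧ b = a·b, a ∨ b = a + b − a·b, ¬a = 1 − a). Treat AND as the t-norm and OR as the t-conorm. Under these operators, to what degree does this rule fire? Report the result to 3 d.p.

firing strength: mild=0.85, bright=0.71, wet=0.26; AND[a·b] → w = 0.1569

0.157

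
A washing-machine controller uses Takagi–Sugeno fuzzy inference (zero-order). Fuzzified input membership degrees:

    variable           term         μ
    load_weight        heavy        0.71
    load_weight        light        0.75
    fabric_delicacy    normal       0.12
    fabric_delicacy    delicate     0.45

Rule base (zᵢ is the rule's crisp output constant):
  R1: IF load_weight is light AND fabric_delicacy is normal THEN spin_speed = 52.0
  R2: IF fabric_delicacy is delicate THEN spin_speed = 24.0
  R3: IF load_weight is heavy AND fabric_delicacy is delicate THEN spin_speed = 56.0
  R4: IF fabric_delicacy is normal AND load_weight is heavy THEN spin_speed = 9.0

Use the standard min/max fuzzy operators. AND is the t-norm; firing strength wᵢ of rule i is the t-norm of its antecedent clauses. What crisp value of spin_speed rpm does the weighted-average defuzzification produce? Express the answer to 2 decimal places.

38.00

R1 (z=52.0): light=0.75, normal=0.12; AND[min(a, b)] → w = 0.12
R2 (z=24.0): delicate=0.45 → w = 0.45
R3 (z=56.0): heavy=0.71, delicate=0.45; AND[min(a, b)] → w = 0.45
R4 (z=9.0): normal=0.12, heavy=0.71; AND[min(a, b)] → w = 0.12
Weighted average = (0.12·52.0 + 0.45·24.0 + 0.45·56.0 + 0.12·9.0) / (0.12 + 0.45 + 0.45 + 0.12)
  = 43.3200 / 1.1400 = 38.00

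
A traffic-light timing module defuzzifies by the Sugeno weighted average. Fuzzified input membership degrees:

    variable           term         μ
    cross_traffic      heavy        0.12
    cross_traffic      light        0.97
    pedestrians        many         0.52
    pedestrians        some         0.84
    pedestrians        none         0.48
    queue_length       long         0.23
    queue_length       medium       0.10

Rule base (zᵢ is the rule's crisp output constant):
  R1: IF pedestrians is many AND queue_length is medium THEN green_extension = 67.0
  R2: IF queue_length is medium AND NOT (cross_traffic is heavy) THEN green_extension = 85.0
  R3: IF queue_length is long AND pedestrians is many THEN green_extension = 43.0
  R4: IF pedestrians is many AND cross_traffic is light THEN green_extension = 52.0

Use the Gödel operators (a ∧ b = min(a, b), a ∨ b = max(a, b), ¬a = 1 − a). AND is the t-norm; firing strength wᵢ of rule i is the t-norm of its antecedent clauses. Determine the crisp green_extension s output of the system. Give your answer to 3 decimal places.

R1 (z=67.0): many=0.52, medium=0.10; AND[min(a, b)] → w = 0.10
R2 (z=85.0): medium=0.10, ¬heavy=1−0.12=0.88; AND[min(a, b)] → w = 0.10
R3 (z=43.0): long=0.23, many=0.52; AND[min(a, b)] → w = 0.23
R4 (z=52.0): many=0.52, light=0.97; AND[min(a, b)] → w = 0.52
Weighted average = (0.10·67.0 + 0.10·85.0 + 0.23·43.0 + 0.52·52.0) / (0.10 + 0.10 + 0.23 + 0.52)
  = 52.1300 / 0.9500 = 54.874

54.874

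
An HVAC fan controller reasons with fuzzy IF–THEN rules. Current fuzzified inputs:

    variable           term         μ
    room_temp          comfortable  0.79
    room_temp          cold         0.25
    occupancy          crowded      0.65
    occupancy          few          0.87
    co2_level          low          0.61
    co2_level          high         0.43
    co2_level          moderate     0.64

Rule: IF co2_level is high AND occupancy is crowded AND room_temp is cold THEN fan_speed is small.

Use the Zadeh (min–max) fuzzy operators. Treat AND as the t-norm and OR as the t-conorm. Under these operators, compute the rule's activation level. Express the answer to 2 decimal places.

0.25

firing strength: high=0.43, crowded=0.65, cold=0.25; AND[min(a, b)] → w = 0.25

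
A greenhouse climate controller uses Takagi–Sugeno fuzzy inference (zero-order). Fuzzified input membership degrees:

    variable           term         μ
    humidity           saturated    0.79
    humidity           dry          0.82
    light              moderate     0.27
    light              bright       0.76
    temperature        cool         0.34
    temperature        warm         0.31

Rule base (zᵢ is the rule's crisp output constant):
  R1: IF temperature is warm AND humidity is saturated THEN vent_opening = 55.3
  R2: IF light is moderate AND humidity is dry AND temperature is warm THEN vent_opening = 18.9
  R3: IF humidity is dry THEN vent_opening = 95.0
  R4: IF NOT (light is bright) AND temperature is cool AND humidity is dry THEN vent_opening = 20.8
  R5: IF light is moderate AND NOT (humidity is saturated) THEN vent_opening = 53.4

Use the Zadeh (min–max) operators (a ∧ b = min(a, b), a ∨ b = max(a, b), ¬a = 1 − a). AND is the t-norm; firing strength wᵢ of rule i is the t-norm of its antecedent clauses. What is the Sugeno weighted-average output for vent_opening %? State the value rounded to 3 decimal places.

R1 (z=55.3): warm=0.31, saturated=0.79; AND[min(a, b)] → w = 0.31
R2 (z=18.9): moderate=0.27, dry=0.82, warm=0.31; AND[min(a, b)] → w = 0.27
R3 (z=95.0): dry=0.82 → w = 0.82
R4 (z=20.8): ¬bright=1−0.76=0.24, cool=0.34, dry=0.82; AND[min(a, b)] → w = 0.24
R5 (z=53.4): moderate=0.27, ¬saturated=1−0.79=0.21; AND[min(a, b)] → w = 0.21
Weighted average = (0.31·55.3 + 0.27·18.9 + 0.82·95.0 + 0.24·20.8 + 0.21·53.4) / (0.31 + 0.27 + 0.82 + 0.24 + 0.21)
  = 116.3520 / 1.8500 = 62.893

62.893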